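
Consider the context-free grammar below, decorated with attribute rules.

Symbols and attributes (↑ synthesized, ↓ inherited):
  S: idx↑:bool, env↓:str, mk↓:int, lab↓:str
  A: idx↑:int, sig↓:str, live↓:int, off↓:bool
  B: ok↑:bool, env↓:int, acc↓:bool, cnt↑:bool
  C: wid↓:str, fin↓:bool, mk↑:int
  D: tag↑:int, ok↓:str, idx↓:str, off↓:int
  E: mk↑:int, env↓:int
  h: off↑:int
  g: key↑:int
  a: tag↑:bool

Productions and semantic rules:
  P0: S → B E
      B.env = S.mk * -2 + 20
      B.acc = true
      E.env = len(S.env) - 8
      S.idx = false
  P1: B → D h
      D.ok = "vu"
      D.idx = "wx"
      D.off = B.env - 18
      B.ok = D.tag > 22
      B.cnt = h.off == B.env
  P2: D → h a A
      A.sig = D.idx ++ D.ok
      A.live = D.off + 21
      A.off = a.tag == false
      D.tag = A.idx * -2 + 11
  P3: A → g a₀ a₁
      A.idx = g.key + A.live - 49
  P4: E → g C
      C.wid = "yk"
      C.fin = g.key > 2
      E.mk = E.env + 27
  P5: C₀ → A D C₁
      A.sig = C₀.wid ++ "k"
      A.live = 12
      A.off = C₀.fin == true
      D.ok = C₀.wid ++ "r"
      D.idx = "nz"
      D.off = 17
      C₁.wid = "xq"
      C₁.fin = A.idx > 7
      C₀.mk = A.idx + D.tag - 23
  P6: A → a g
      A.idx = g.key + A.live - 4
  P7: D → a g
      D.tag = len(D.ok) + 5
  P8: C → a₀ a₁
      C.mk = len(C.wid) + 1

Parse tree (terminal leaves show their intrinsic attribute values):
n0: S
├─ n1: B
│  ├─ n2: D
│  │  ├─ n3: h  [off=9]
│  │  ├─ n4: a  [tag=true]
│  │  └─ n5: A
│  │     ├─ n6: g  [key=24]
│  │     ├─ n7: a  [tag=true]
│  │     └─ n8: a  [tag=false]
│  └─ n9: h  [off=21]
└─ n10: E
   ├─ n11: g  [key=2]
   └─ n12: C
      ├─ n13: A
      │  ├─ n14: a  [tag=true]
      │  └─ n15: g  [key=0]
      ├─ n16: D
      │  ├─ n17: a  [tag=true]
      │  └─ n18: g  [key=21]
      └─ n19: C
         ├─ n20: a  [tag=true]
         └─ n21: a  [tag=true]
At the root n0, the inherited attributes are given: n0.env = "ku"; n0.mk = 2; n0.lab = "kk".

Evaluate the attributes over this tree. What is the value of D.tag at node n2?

1. n0.env = "ku"  [given at root]
2. n0.mk = 2  [given at root]
3. n0.lab = "kk"  [given at root]
4. n1.env = 16  [S.mk * -2 + 20]
5. n1.acc = true  [true]
6. n2.ok = "vu"  ["vu"]
7. n2.idx = "wx"  ["wx"]
8. n2.off = -2  [B.env - 18]
9. n3.off = 9  [terminal]
10. n4.tag = true  [terminal]
11. n5.sig = "wxvu"  [D.idx ++ D.ok]
12. n5.live = 19  [D.off + 21]
13. n5.off = false  [a.tag == false]
14. n6.key = 24  [terminal]
15. n7.tag = true  [terminal]
16. n8.tag = false  [terminal]
17. n5.idx = -6  [g.key + A.live - 49]
18. n2.tag = 23  [A.idx * -2 + 11]
19. n9.off = 21  [terminal]
20. n1.ok = true  [D.tag > 22]
21. n1.cnt = false  [h.off == B.env]
22. n10.env = -6  [len(S.env) - 8]
23. n11.key = 2  [terminal]
24. n12.wid = "yk"  ["yk"]
25. n12.fin = false  [g.key > 2]
26. n13.sig = "ykk"  [C₀.wid ++ "k"]
27. n13.live = 12  [12]
28. n13.off = false  [C₀.fin == true]
29. n14.tag = true  [terminal]
30. n15.key = 0  [terminal]
31. n13.idx = 8  [g.key + A.live - 4]
32. n16.ok = "ykr"  [C₀.wid ++ "r"]
33. n16.idx = "nz"  ["nz"]
34. n16.off = 17  [17]
35. n17.tag = true  [terminal]
36. n18.key = 21  [terminal]
37. n16.tag = 8  [len(D.ok) + 5]
38. n19.wid = "xq"  ["xq"]
39. n19.fin = true  [A.idx > 7]
40. n20.tag = true  [terminal]
41. n21.tag = true  [terminal]
42. n19.mk = 3  [len(C.wid) + 1]
43. n12.mk = -7  [A.idx + D.tag - 23]
44. n10.mk = 21  [E.env + 27]
45. n0.idx = false  [false]

23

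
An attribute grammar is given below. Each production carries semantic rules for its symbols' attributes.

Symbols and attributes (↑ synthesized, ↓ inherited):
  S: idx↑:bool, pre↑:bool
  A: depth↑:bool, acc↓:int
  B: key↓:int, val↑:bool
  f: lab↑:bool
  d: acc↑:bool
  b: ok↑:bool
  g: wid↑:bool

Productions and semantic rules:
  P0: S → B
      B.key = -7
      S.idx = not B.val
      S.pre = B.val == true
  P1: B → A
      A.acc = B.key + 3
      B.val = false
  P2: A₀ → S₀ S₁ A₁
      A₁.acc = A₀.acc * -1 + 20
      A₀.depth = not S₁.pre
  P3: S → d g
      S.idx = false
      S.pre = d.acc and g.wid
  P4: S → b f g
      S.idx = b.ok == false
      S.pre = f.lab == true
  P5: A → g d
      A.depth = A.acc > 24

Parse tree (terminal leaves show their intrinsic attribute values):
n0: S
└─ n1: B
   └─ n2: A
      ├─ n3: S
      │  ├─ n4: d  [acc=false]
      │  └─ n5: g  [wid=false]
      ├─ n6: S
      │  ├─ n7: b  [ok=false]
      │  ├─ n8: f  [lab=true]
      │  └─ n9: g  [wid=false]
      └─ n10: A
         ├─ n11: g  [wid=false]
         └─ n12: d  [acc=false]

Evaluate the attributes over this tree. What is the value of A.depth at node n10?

1. n1.key = -7  [-7]
2. n2.acc = -4  [B.key + 3]
3. n4.acc = false  [terminal]
4. n5.wid = false  [terminal]
5. n3.idx = false  [false]
6. n3.pre = false  [d.acc and g.wid]
7. n7.ok = false  [terminal]
8. n8.lab = true  [terminal]
9. n9.wid = false  [terminal]
10. n6.idx = true  [b.ok == false]
11. n6.pre = true  [f.lab == true]
12. n10.acc = 24  [A₀.acc * -1 + 20]
13. n11.wid = false  [terminal]
14. n12.acc = false  [terminal]
15. n10.depth = false  [A.acc > 24]
16. n2.depth = false  [not S₁.pre]
17. n1.val = false  [false]
18. n0.idx = true  [not B.val]
19. n0.pre = false  [B.val == true]

false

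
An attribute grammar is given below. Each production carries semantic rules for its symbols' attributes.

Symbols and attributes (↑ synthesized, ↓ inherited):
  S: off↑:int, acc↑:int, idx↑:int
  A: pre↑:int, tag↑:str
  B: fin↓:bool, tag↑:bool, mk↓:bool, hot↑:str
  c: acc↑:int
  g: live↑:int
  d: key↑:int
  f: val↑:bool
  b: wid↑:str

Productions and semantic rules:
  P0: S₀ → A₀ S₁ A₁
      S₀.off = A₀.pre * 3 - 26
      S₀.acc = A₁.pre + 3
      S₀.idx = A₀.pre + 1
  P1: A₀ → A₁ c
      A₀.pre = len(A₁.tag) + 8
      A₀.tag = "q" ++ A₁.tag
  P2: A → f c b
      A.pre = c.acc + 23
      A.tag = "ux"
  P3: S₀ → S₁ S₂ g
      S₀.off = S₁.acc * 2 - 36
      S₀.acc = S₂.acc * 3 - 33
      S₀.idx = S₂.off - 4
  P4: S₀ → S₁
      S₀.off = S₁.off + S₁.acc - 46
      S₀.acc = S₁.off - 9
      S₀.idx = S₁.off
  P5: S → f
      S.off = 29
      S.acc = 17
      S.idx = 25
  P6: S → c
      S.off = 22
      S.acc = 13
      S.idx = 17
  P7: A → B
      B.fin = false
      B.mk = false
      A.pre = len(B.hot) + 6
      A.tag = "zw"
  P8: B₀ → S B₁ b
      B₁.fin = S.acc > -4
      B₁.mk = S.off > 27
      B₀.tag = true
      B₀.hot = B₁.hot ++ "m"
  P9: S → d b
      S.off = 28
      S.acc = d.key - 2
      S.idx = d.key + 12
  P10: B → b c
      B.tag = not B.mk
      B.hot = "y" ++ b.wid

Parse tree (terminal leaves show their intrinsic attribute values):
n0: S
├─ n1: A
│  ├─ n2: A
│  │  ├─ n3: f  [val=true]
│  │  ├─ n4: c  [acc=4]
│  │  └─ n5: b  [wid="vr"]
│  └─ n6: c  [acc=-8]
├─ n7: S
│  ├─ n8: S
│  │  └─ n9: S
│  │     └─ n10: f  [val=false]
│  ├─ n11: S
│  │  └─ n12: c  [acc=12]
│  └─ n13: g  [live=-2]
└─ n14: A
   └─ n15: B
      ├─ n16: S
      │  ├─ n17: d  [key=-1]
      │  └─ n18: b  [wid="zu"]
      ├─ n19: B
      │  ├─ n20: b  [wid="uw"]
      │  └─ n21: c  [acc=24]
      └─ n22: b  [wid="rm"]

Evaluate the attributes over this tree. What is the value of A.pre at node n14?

10

1. n3.val = true  [terminal]
2. n4.acc = 4  [terminal]
3. n5.wid = "vr"  [terminal]
4. n2.pre = 27  [c.acc + 23]
5. n2.tag = "ux"  ["ux"]
6. n6.acc = -8  [terminal]
7. n1.pre = 10  [len(A₁.tag) + 8]
8. n1.tag = "qux"  ["q" ++ A₁.tag]
9. n10.val = false  [terminal]
10. n9.off = 29  [29]
11. n9.acc = 17  [17]
12. n9.idx = 25  [25]
13. n8.off = 0  [S₁.off + S₁.acc - 46]
14. n8.acc = 20  [S₁.off - 9]
15. n8.idx = 29  [S₁.off]
16. n12.acc = 12  [terminal]
17. n11.off = 22  [22]
18. n11.acc = 13  [13]
19. n11.idx = 17  [17]
20. n13.live = -2  [terminal]
21. n7.off = 4  [S₁.acc * 2 - 36]
22. n7.acc = 6  [S₂.acc * 3 - 33]
23. n7.idx = 18  [S₂.off - 4]
24. n15.fin = false  [false]
25. n15.mk = false  [false]
26. n17.key = -1  [terminal]
27. n18.wid = "zu"  [terminal]
28. n16.off = 28  [28]
29. n16.acc = -3  [d.key - 2]
30. n16.idx = 11  [d.key + 12]
31. n19.fin = true  [S.acc > -4]
32. n19.mk = true  [S.off > 27]
33. n20.wid = "uw"  [terminal]
34. n21.acc = 24  [terminal]
35. n19.tag = false  [not B.mk]
36. n19.hot = "yuw"  ["y" ++ b.wid]
37. n22.wid = "rm"  [terminal]
38. n15.tag = true  [true]
39. n15.hot = "yuwm"  [B₁.hot ++ "m"]
40. n14.pre = 10  [len(B.hot) + 6]
41. n14.tag = "zw"  ["zw"]
42. n0.off = 4  [A₀.pre * 3 - 26]
43. n0.acc = 13  [A₁.pre + 3]
44. n0.idx = 11  [A₀.pre + 1]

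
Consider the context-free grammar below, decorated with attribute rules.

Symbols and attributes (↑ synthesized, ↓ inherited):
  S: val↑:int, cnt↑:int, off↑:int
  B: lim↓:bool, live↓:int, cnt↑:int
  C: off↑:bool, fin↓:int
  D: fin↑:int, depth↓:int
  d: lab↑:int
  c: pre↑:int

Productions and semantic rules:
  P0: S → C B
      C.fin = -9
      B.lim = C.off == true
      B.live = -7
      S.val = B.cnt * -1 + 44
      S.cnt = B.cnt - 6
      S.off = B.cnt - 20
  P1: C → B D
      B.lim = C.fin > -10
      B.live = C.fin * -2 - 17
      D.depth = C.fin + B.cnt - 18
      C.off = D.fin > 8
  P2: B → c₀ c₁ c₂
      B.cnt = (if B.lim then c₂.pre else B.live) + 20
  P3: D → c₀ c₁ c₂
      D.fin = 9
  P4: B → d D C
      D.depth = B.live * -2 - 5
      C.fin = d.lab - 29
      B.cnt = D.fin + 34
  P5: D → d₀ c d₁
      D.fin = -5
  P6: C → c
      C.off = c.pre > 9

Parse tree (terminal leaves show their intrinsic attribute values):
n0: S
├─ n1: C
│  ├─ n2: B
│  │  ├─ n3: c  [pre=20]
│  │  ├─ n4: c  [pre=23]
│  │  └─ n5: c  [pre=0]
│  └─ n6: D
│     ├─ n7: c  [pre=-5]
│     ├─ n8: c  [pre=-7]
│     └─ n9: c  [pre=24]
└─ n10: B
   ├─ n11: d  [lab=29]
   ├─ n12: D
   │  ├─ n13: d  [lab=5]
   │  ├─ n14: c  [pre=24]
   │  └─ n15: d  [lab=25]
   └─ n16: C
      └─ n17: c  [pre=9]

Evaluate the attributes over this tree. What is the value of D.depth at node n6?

-7

1. n1.fin = -9  [-9]
2. n2.lim = true  [C.fin > -10]
3. n2.live = 1  [C.fin * -2 - 17]
4. n3.pre = 20  [terminal]
5. n4.pre = 23  [terminal]
6. n5.pre = 0  [terminal]
7. n2.cnt = 20  [(if B.lim then c₂.pre else B.live) + 20]
8. n6.depth = -7  [C.fin + B.cnt - 18]
9. n7.pre = -5  [terminal]
10. n8.pre = -7  [terminal]
11. n9.pre = 24  [terminal]
12. n6.fin = 9  [9]
13. n1.off = true  [D.fin > 8]
14. n10.lim = true  [C.off == true]
15. n10.live = -7  [-7]
16. n11.lab = 29  [terminal]
17. n12.depth = 9  [B.live * -2 - 5]
18. n13.lab = 5  [terminal]
19. n14.pre = 24  [terminal]
20. n15.lab = 25  [terminal]
21. n12.fin = -5  [-5]
22. n16.fin = 0  [d.lab - 29]
23. n17.pre = 9  [terminal]
24. n16.off = false  [c.pre > 9]
25. n10.cnt = 29  [D.fin + 34]
26. n0.val = 15  [B.cnt * -1 + 44]
27. n0.cnt = 23  [B.cnt - 6]
28. n0.off = 9  [B.cnt - 20]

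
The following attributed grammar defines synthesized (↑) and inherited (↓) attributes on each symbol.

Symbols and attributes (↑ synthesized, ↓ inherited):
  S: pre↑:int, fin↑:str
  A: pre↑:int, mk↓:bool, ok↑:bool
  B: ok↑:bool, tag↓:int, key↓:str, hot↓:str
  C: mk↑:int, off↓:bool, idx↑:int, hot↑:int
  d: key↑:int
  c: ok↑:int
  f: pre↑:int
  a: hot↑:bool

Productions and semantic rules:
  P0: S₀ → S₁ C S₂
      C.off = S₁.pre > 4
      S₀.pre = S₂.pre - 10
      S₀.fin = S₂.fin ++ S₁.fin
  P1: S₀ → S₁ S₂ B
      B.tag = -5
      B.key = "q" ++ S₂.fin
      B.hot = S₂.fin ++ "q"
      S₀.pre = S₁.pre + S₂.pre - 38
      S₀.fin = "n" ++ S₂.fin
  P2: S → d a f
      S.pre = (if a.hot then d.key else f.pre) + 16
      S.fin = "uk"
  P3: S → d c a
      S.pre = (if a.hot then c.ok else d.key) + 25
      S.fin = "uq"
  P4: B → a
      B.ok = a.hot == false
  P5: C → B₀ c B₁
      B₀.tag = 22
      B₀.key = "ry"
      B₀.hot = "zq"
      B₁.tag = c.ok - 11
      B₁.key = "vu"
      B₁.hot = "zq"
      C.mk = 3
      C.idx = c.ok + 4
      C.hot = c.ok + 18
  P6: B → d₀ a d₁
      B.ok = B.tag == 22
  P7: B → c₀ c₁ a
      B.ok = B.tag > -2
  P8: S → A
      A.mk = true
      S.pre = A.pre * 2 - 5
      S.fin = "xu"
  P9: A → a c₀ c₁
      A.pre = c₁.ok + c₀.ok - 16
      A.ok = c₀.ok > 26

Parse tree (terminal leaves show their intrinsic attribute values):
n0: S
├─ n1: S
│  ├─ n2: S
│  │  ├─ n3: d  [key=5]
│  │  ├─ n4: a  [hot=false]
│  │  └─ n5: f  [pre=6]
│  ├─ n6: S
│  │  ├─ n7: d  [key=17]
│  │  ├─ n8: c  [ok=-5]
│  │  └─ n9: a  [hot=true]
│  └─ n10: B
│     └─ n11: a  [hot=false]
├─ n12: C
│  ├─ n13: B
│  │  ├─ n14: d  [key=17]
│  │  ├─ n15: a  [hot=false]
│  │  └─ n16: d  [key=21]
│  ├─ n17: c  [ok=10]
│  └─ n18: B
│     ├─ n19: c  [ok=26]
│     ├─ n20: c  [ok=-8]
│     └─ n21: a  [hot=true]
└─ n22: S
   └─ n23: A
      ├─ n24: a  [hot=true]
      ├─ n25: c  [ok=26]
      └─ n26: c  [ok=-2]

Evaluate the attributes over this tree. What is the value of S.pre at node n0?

1. n3.key = 5  [terminal]
2. n4.hot = false  [terminal]
3. n5.pre = 6  [terminal]
4. n2.pre = 22  [(if a.hot then d.key else f.pre) + 16]
5. n2.fin = "uk"  ["uk"]
6. n7.key = 17  [terminal]
7. n8.ok = -5  [terminal]
8. n9.hot = true  [terminal]
9. n6.pre = 20  [(if a.hot then c.ok else d.key) + 25]
10. n6.fin = "uq"  ["uq"]
11. n10.tag = -5  [-5]
12. n10.key = "quq"  ["q" ++ S₂.fin]
13. n10.hot = "uqq"  [S₂.fin ++ "q"]
14. n11.hot = false  [terminal]
15. n10.ok = true  [a.hot == false]
16. n1.pre = 4  [S₁.pre + S₂.pre - 38]
17. n1.fin = "nuq"  ["n" ++ S₂.fin]
18. n12.off = false  [S₁.pre > 4]
19. n13.tag = 22  [22]
20. n13.key = "ry"  ["ry"]
21. n13.hot = "zq"  ["zq"]
22. n14.key = 17  [terminal]
23. n15.hot = false  [terminal]
24. n16.key = 21  [terminal]
25. n13.ok = true  [B.tag == 22]
26. n17.ok = 10  [terminal]
27. n18.tag = -1  [c.ok - 11]
28. n18.key = "vu"  ["vu"]
29. n18.hot = "zq"  ["zq"]
30. n19.ok = 26  [terminal]
31. n20.ok = -8  [terminal]
32. n21.hot = true  [terminal]
33. n18.ok = true  [B.tag > -2]
34. n12.mk = 3  [3]
35. n12.idx = 14  [c.ok + 4]
36. n12.hot = 28  [c.ok + 18]
37. n23.mk = true  [true]
38. n24.hot = true  [terminal]
39. n25.ok = 26  [terminal]
40. n26.ok = -2  [terminal]
41. n23.pre = 8  [c₁.ok + c₀.ok - 16]
42. n23.ok = false  [c₀.ok > 26]
43. n22.pre = 11  [A.pre * 2 - 5]
44. n22.fin = "xu"  ["xu"]
45. n0.pre = 1  [S₂.pre - 10]
46. n0.fin = "xunuq"  [S₂.fin ++ S₁.fin]

1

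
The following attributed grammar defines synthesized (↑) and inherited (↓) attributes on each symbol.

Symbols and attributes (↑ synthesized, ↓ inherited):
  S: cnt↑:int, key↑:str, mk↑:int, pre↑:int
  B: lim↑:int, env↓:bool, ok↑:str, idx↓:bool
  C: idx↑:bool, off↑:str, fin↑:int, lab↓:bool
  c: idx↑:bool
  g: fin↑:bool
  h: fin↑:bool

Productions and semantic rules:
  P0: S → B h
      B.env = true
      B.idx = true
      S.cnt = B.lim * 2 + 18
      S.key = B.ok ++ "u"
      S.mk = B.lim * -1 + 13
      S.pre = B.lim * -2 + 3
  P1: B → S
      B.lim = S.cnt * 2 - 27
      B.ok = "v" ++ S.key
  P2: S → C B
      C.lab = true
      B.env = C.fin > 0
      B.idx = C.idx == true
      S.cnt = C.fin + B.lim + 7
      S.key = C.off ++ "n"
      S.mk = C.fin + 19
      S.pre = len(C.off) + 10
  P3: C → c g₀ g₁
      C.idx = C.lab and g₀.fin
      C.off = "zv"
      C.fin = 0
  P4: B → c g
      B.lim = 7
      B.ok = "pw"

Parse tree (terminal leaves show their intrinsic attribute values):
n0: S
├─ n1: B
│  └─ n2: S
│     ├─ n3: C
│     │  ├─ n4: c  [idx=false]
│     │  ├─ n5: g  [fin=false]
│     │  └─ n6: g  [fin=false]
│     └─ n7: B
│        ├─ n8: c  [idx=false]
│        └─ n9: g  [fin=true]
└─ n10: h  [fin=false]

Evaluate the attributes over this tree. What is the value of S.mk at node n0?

12

1. n1.env = true  [true]
2. n1.idx = true  [true]
3. n3.lab = true  [true]
4. n4.idx = false  [terminal]
5. n5.fin = false  [terminal]
6. n6.fin = false  [terminal]
7. n3.idx = false  [C.lab and g₀.fin]
8. n3.off = "zv"  ["zv"]
9. n3.fin = 0  [0]
10. n7.env = false  [C.fin > 0]
11. n7.idx = false  [C.idx == true]
12. n8.idx = false  [terminal]
13. n9.fin = true  [terminal]
14. n7.lim = 7  [7]
15. n7.ok = "pw"  ["pw"]
16. n2.cnt = 14  [C.fin + B.lim + 7]
17. n2.key = "zvn"  [C.off ++ "n"]
18. n2.mk = 19  [C.fin + 19]
19. n2.pre = 12  [len(C.off) + 10]
20. n1.lim = 1  [S.cnt * 2 - 27]
21. n1.ok = "vzvn"  ["v" ++ S.key]
22. n10.fin = false  [terminal]
23. n0.cnt = 20  [B.lim * 2 + 18]
24. n0.key = "vzvnu"  [B.ok ++ "u"]
25. n0.mk = 12  [B.lim * -1 + 13]
26. n0.pre = 1  [B.lim * -2 + 3]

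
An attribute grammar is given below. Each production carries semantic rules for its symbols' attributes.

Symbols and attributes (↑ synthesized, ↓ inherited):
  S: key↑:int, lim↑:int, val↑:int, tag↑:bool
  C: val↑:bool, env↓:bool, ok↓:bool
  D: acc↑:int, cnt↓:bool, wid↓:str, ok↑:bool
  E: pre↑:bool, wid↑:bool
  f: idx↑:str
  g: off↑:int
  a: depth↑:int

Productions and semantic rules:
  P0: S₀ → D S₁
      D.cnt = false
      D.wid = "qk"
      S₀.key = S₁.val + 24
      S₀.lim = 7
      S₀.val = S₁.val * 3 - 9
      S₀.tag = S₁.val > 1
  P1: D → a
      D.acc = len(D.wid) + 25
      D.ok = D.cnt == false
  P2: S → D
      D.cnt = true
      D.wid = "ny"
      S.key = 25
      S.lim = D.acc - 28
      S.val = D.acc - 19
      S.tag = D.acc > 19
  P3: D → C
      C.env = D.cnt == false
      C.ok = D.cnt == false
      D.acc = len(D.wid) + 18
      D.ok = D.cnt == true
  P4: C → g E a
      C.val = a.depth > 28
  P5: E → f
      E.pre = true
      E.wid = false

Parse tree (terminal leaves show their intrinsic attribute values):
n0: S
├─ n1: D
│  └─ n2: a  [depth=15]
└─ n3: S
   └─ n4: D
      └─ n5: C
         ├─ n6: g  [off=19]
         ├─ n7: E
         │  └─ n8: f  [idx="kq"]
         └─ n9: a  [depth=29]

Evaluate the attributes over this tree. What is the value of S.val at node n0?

-6

1. n1.cnt = false  [false]
2. n1.wid = "qk"  ["qk"]
3. n2.depth = 15  [terminal]
4. n1.acc = 27  [len(D.wid) + 25]
5. n1.ok = true  [D.cnt == false]
6. n4.cnt = true  [true]
7. n4.wid = "ny"  ["ny"]
8. n5.env = false  [D.cnt == false]
9. n5.ok = false  [D.cnt == false]
10. n6.off = 19  [terminal]
11. n8.idx = "kq"  [terminal]
12. n7.pre = true  [true]
13. n7.wid = false  [false]
14. n9.depth = 29  [terminal]
15. n5.val = true  [a.depth > 28]
16. n4.acc = 20  [len(D.wid) + 18]
17. n4.ok = true  [D.cnt == true]
18. n3.key = 25  [25]
19. n3.lim = -8  [D.acc - 28]
20. n3.val = 1  [D.acc - 19]
21. n3.tag = true  [D.acc > 19]
22. n0.key = 25  [S₁.val + 24]
23. n0.lim = 7  [7]
24. n0.val = -6  [S₁.val * 3 - 9]
25. n0.tag = false  [S₁.val > 1]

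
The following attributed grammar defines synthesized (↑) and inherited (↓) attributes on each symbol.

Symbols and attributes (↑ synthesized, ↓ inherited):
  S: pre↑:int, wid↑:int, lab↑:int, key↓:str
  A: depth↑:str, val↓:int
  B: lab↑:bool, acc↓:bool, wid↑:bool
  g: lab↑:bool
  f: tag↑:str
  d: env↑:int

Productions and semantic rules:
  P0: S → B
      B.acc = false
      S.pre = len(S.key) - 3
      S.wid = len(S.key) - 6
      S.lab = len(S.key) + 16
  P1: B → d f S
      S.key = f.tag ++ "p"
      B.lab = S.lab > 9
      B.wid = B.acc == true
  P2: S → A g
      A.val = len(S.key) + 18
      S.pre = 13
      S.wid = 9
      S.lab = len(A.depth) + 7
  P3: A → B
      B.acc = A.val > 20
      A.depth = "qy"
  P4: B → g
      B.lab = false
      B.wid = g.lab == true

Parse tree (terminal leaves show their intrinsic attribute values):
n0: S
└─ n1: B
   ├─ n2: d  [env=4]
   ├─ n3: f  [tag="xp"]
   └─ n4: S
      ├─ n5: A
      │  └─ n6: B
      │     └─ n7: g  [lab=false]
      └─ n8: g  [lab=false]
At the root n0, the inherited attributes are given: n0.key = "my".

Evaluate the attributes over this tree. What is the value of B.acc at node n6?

1. n0.key = "my"  [given at root]
2. n1.acc = false  [false]
3. n2.env = 4  [terminal]
4. n3.tag = "xp"  [terminal]
5. n4.key = "xpp"  [f.tag ++ "p"]
6. n5.val = 21  [len(S.key) + 18]
7. n6.acc = true  [A.val > 20]
8. n7.lab = false  [terminal]
9. n6.lab = false  [false]
10. n6.wid = false  [g.lab == true]
11. n5.depth = "qy"  ["qy"]
12. n8.lab = false  [terminal]
13. n4.pre = 13  [13]
14. n4.wid = 9  [9]
15. n4.lab = 9  [len(A.depth) + 7]
16. n1.lab = false  [S.lab > 9]
17. n1.wid = false  [B.acc == true]
18. n0.pre = -1  [len(S.key) - 3]
19. n0.wid = -4  [len(S.key) - 6]
20. n0.lab = 18  [len(S.key) + 16]

true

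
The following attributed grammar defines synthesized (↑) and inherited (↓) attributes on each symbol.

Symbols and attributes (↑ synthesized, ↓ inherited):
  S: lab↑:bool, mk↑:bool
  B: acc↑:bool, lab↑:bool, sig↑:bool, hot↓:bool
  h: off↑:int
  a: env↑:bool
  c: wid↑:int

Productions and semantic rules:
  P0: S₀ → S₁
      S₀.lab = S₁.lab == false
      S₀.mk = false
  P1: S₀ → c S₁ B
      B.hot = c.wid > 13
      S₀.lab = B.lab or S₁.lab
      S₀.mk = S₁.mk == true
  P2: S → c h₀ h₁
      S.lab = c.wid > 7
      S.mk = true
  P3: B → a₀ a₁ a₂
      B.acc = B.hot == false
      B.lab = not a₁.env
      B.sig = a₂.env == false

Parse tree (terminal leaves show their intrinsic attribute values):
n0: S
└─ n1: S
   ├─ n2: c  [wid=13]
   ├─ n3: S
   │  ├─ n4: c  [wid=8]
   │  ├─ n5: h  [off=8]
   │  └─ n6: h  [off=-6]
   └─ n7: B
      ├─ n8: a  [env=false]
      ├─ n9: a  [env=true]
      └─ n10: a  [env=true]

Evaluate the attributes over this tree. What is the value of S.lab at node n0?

false

1. n2.wid = 13  [terminal]
2. n4.wid = 8  [terminal]
3. n5.off = 8  [terminal]
4. n6.off = -6  [terminal]
5. n3.lab = true  [c.wid > 7]
6. n3.mk = true  [true]
7. n7.hot = false  [c.wid > 13]
8. n8.env = false  [terminal]
9. n9.env = true  [terminal]
10. n10.env = true  [terminal]
11. n7.acc = true  [B.hot == false]
12. n7.lab = false  [not a₁.env]
13. n7.sig = false  [a₂.env == false]
14. n1.lab = true  [B.lab or S₁.lab]
15. n1.mk = true  [S₁.mk == true]
16. n0.lab = false  [S₁.lab == false]
17. n0.mk = false  [false]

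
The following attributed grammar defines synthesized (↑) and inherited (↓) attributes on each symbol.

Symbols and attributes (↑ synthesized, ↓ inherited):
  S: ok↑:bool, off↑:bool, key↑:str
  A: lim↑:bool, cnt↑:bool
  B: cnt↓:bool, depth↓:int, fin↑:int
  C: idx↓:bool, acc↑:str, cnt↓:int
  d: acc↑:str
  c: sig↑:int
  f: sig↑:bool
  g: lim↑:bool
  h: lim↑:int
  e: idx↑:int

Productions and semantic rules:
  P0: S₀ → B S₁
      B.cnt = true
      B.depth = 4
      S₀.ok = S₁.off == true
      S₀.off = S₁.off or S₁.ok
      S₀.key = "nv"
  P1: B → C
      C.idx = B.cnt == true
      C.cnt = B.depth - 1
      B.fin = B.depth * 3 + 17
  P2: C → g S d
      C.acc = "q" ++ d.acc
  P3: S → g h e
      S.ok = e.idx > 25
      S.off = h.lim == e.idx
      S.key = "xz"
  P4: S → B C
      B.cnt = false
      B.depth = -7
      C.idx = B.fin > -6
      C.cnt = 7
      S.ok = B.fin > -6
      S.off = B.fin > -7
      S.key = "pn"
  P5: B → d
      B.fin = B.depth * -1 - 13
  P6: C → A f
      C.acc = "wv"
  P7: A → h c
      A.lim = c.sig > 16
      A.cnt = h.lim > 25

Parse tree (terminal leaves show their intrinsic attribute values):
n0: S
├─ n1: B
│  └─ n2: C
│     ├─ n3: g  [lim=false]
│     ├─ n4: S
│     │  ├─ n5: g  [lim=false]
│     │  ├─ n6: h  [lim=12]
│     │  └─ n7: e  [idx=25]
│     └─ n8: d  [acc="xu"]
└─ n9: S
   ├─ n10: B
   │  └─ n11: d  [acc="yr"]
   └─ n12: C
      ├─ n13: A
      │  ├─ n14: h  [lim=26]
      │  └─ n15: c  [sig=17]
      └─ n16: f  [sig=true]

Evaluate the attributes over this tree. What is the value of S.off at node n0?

1. n1.cnt = true  [true]
2. n1.depth = 4  [4]
3. n2.idx = true  [B.cnt == true]
4. n2.cnt = 3  [B.depth - 1]
5. n3.lim = false  [terminal]
6. n5.lim = false  [terminal]
7. n6.lim = 12  [terminal]
8. n7.idx = 25  [terminal]
9. n4.ok = false  [e.idx > 25]
10. n4.off = false  [h.lim == e.idx]
11. n4.key = "xz"  ["xz"]
12. n8.acc = "xu"  [terminal]
13. n2.acc = "qxu"  ["q" ++ d.acc]
14. n1.fin = 29  [B.depth * 3 + 17]
15. n10.cnt = false  [false]
16. n10.depth = -7  [-7]
17. n11.acc = "yr"  [terminal]
18. n10.fin = -6  [B.depth * -1 - 13]
19. n12.idx = false  [B.fin > -6]
20. n12.cnt = 7  [7]
21. n14.lim = 26  [terminal]
22. n15.sig = 17  [terminal]
23. n13.lim = true  [c.sig > 16]
24. n13.cnt = true  [h.lim > 25]
25. n16.sig = true  [terminal]
26. n12.acc = "wv"  ["wv"]
27. n9.ok = false  [B.fin > -6]
28. n9.off = true  [B.fin > -7]
29. n9.key = "pn"  ["pn"]
30. n0.ok = true  [S₁.off == true]
31. n0.off = true  [S₁.off or S₁.ok]
32. n0.key = "nv"  ["nv"]

true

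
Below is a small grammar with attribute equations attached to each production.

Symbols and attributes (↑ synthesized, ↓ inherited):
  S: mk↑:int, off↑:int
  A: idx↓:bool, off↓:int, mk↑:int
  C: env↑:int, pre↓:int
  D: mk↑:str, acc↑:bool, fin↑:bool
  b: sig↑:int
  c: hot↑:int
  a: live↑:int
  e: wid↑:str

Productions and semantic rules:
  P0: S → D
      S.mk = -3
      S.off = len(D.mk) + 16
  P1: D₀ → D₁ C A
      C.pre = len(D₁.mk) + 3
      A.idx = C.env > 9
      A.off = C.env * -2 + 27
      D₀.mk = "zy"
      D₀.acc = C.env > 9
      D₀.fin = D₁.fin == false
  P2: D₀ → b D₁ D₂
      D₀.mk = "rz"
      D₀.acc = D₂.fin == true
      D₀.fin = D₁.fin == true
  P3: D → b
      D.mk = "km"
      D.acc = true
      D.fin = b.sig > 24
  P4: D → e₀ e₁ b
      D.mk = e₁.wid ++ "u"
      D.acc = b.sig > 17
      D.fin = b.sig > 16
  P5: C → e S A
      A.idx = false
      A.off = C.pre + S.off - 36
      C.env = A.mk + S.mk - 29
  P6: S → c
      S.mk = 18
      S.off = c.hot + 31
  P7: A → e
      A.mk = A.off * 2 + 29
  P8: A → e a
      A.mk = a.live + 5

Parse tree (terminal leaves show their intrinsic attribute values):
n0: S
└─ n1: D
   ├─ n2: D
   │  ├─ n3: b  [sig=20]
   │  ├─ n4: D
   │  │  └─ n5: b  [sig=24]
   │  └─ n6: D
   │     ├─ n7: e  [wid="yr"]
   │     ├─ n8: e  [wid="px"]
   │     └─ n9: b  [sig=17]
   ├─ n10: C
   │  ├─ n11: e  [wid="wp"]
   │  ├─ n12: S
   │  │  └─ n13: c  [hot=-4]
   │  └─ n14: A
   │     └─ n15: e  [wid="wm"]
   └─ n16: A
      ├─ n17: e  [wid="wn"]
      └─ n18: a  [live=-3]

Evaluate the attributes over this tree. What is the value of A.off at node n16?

7

1. n3.sig = 20  [terminal]
2. n5.sig = 24  [terminal]
3. n4.mk = "km"  ["km"]
4. n4.acc = true  [true]
5. n4.fin = false  [b.sig > 24]
6. n7.wid = "yr"  [terminal]
7. n8.wid = "px"  [terminal]
8. n9.sig = 17  [terminal]
9. n6.mk = "pxu"  [e₁.wid ++ "u"]
10. n6.acc = false  [b.sig > 17]
11. n6.fin = true  [b.sig > 16]
12. n2.mk = "rz"  ["rz"]
13. n2.acc = true  [D₂.fin == true]
14. n2.fin = false  [D₁.fin == true]
15. n10.pre = 5  [len(D₁.mk) + 3]
16. n11.wid = "wp"  [terminal]
17. n13.hot = -4  [terminal]
18. n12.mk = 18  [18]
19. n12.off = 27  [c.hot + 31]
20. n14.idx = false  [false]
21. n14.off = -4  [C.pre + S.off - 36]
22. n15.wid = "wm"  [terminal]
23. n14.mk = 21  [A.off * 2 + 29]
24. n10.env = 10  [A.mk + S.mk - 29]
25. n16.idx = true  [C.env > 9]
26. n16.off = 7  [C.env * -2 + 27]
27. n17.wid = "wn"  [terminal]
28. n18.live = -3  [terminal]
29. n16.mk = 2  [a.live + 5]
30. n1.mk = "zy"  ["zy"]
31. n1.acc = true  [C.env > 9]
32. n1.fin = true  [D₁.fin == false]
33. n0.mk = -3  [-3]
34. n0.off = 18  [len(D.mk) + 16]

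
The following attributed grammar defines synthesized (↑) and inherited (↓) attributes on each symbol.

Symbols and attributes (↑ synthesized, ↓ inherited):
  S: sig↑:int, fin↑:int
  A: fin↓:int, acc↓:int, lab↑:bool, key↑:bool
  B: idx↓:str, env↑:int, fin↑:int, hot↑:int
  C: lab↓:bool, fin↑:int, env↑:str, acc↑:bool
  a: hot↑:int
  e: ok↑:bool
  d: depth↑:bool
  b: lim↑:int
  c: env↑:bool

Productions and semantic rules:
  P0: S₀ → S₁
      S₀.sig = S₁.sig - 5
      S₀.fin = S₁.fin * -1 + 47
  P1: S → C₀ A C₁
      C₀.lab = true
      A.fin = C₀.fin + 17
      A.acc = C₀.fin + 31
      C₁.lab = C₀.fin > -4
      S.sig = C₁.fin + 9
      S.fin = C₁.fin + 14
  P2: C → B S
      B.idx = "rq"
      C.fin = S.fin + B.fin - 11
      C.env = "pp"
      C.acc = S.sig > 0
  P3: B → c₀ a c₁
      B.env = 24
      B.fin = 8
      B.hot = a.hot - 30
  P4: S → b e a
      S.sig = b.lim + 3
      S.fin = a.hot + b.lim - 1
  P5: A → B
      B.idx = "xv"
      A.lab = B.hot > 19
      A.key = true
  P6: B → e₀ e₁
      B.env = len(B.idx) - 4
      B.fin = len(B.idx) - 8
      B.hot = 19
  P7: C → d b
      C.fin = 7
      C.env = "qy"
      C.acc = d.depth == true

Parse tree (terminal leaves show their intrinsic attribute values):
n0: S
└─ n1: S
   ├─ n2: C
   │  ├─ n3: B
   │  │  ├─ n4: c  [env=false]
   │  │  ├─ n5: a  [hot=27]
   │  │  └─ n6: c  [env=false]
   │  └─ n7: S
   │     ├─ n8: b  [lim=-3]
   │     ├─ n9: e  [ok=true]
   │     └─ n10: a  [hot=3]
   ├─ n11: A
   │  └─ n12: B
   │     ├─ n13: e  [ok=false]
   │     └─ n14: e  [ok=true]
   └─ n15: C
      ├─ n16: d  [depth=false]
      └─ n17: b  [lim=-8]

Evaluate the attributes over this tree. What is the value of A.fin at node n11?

1. n2.lab = true  [true]
2. n3.idx = "rq"  ["rq"]
3. n4.env = false  [terminal]
4. n5.hot = 27  [terminal]
5. n6.env = false  [terminal]
6. n3.env = 24  [24]
7. n3.fin = 8  [8]
8. n3.hot = -3  [a.hot - 30]
9. n8.lim = -3  [terminal]
10. n9.ok = true  [terminal]
11. n10.hot = 3  [terminal]
12. n7.sig = 0  [b.lim + 3]
13. n7.fin = -1  [a.hot + b.lim - 1]
14. n2.fin = -4  [S.fin + B.fin - 11]
15. n2.env = "pp"  ["pp"]
16. n2.acc = false  [S.sig > 0]
17. n11.fin = 13  [C₀.fin + 17]
18. n11.acc = 27  [C₀.fin + 31]
19. n12.idx = "xv"  ["xv"]
20. n13.ok = false  [terminal]
21. n14.ok = true  [terminal]
22. n12.env = -2  [len(B.idx) - 4]
23. n12.fin = -6  [len(B.idx) - 8]
24. n12.hot = 19  [19]
25. n11.lab = false  [B.hot > 19]
26. n11.key = true  [true]
27. n15.lab = false  [C₀.fin > -4]
28. n16.depth = false  [terminal]
29. n17.lim = -8  [terminal]
30. n15.fin = 7  [7]
31. n15.env = "qy"  ["qy"]
32. n15.acc = false  [d.depth == true]
33. n1.sig = 16  [C₁.fin + 9]
34. n1.fin = 21  [C₁.fin + 14]
35. n0.sig = 11  [S₁.sig - 5]
36. n0.fin = 26  [S₁.fin * -1 + 47]

13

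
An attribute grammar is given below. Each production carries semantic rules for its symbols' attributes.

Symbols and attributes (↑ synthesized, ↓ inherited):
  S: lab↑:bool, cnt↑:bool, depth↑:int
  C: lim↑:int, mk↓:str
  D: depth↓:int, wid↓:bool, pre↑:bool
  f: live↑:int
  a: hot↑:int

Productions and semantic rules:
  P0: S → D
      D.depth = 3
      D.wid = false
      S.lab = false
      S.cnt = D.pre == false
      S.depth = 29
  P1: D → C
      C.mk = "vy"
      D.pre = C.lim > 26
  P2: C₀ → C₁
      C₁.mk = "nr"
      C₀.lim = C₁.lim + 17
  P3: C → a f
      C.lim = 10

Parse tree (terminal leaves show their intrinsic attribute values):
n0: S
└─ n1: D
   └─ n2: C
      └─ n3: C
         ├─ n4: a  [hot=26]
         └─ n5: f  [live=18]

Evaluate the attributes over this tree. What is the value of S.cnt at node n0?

1. n1.depth = 3  [3]
2. n1.wid = false  [false]
3. n2.mk = "vy"  ["vy"]
4. n3.mk = "nr"  ["nr"]
5. n4.hot = 26  [terminal]
6. n5.live = 18  [terminal]
7. n3.lim = 10  [10]
8. n2.lim = 27  [C₁.lim + 17]
9. n1.pre = true  [C.lim > 26]
10. n0.lab = false  [false]
11. n0.cnt = false  [D.pre == false]
12. n0.depth = 29  [29]

false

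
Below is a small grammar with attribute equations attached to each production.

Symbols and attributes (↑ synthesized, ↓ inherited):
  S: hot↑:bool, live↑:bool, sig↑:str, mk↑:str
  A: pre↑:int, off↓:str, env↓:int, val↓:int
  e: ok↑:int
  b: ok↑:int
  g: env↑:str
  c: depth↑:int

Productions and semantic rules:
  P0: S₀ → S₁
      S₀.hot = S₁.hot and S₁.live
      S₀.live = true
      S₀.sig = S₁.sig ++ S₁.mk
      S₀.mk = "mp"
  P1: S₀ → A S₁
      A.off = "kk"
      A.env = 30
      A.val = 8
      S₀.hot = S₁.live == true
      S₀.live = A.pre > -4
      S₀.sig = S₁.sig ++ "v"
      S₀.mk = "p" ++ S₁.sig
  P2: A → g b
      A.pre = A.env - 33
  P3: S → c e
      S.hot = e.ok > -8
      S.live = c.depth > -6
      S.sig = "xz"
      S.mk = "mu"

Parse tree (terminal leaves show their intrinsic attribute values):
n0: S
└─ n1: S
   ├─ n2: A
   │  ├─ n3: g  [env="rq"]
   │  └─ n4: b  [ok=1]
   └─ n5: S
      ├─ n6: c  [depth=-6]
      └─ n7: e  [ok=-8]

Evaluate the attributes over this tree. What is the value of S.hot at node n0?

false

1. n2.off = "kk"  ["kk"]
2. n2.env = 30  [30]
3. n2.val = 8  [8]
4. n3.env = "rq"  [terminal]
5. n4.ok = 1  [terminal]
6. n2.pre = -3  [A.env - 33]
7. n6.depth = -6  [terminal]
8. n7.ok = -8  [terminal]
9. n5.hot = false  [e.ok > -8]
10. n5.live = false  [c.depth > -6]
11. n5.sig = "xz"  ["xz"]
12. n5.mk = "mu"  ["mu"]
13. n1.hot = false  [S₁.live == true]
14. n1.live = true  [A.pre > -4]
15. n1.sig = "xzv"  [S₁.sig ++ "v"]
16. n1.mk = "pxz"  ["p" ++ S₁.sig]
17. n0.hot = false  [S₁.hot and S₁.live]
18. n0.live = true  [true]
19. n0.sig = "xzvpxz"  [S₁.sig ++ S₁.mk]
20. n0.mk = "mp"  ["mp"]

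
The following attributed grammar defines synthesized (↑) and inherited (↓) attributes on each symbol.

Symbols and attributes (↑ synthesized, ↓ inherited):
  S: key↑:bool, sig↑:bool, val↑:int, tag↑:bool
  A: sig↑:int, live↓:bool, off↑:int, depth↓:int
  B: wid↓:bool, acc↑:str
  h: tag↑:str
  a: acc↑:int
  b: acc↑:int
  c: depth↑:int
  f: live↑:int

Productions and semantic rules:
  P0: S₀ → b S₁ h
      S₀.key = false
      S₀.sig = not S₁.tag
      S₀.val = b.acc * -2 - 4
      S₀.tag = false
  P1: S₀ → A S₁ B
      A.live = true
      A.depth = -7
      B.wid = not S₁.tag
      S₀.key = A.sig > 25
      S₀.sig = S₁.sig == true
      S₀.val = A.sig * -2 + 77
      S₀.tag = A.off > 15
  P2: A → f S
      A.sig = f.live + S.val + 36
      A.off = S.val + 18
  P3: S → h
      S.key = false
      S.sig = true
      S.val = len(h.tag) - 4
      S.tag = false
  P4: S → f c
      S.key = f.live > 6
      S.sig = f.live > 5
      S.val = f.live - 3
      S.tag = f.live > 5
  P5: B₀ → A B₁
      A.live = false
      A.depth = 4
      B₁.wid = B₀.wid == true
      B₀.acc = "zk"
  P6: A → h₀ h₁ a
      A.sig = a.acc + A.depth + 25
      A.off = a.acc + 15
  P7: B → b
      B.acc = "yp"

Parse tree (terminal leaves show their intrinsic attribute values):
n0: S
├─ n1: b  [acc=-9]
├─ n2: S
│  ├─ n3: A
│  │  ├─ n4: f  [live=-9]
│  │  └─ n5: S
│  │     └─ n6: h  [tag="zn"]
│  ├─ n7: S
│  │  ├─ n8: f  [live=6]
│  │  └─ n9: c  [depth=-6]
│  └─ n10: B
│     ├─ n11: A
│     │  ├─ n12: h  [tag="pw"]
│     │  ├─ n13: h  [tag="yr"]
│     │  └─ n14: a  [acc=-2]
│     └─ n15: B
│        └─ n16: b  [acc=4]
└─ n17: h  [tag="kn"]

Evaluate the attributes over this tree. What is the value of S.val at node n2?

1. n1.acc = -9  [terminal]
2. n3.live = true  [true]
3. n3.depth = -7  [-7]
4. n4.live = -9  [terminal]
5. n6.tag = "zn"  [terminal]
6. n5.key = false  [false]
7. n5.sig = true  [true]
8. n5.val = -2  [len(h.tag) - 4]
9. n5.tag = false  [false]
10. n3.sig = 25  [f.live + S.val + 36]
11. n3.off = 16  [S.val + 18]
12. n8.live = 6  [terminal]
13. n9.depth = -6  [terminal]
14. n7.key = false  [f.live > 6]
15. n7.sig = true  [f.live > 5]
16. n7.val = 3  [f.live - 3]
17. n7.tag = true  [f.live > 5]
18. n10.wid = false  [not S₁.tag]
19. n11.live = false  [false]
20. n11.depth = 4  [4]
21. n12.tag = "pw"  [terminal]
22. n13.tag = "yr"  [terminal]
23. n14.acc = -2  [terminal]
24. n11.sig = 27  [a.acc + A.depth + 25]
25. n11.off = 13  [a.acc + 15]
26. n15.wid = false  [B₀.wid == true]
27. n16.acc = 4  [terminal]
28. n15.acc = "yp"  ["yp"]
29. n10.acc = "zk"  ["zk"]
30. n2.key = false  [A.sig > 25]
31. n2.sig = true  [S₁.sig == true]
32. n2.val = 27  [A.sig * -2 + 77]
33. n2.tag = true  [A.off > 15]
34. n17.tag = "kn"  [terminal]
35. n0.key = false  [false]
36. n0.sig = false  [not S₁.tag]
37. n0.val = 14  [b.acc * -2 - 4]
38. n0.tag = false  [false]

27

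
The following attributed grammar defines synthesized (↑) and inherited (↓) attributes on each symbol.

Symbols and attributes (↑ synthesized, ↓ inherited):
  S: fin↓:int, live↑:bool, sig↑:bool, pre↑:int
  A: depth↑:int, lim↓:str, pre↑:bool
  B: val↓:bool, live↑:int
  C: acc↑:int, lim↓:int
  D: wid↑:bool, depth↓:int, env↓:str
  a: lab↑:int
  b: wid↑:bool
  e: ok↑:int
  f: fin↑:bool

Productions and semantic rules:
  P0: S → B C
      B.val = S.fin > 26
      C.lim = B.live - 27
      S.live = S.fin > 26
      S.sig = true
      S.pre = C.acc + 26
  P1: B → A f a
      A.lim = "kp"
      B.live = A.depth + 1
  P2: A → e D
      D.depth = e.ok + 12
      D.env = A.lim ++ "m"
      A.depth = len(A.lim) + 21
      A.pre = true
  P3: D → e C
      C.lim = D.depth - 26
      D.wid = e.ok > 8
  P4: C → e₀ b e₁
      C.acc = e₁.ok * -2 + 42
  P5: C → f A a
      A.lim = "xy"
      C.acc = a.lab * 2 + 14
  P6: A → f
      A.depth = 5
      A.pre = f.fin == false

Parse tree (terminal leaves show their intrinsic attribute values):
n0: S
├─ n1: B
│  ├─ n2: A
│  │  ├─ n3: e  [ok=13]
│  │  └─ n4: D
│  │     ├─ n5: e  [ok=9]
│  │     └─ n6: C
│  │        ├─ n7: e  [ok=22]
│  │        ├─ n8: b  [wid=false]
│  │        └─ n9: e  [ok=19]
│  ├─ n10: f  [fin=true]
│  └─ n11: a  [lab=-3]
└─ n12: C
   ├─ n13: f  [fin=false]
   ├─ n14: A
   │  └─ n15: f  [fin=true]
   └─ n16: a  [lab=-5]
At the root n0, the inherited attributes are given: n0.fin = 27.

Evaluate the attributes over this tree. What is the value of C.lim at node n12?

1. n0.fin = 27  [given at root]
2. n1.val = true  [S.fin > 26]
3. n2.lim = "kp"  ["kp"]
4. n3.ok = 13  [terminal]
5. n4.depth = 25  [e.ok + 12]
6. n4.env = "kpm"  [A.lim ++ "m"]
7. n5.ok = 9  [terminal]
8. n6.lim = -1  [D.depth - 26]
9. n7.ok = 22  [terminal]
10. n8.wid = false  [terminal]
11. n9.ok = 19  [terminal]
12. n6.acc = 4  [e₁.ok * -2 + 42]
13. n4.wid = true  [e.ok > 8]
14. n2.depth = 23  [len(A.lim) + 21]
15. n2.pre = true  [true]
16. n10.fin = true  [terminal]
17. n11.lab = -3  [terminal]
18. n1.live = 24  [A.depth + 1]
19. n12.lim = -3  [B.live - 27]
20. n13.fin = false  [terminal]
21. n14.lim = "xy"  ["xy"]
22. n15.fin = true  [terminal]
23. n14.depth = 5  [5]
24. n14.pre = false  [f.fin == false]
25. n16.lab = -5  [terminal]
26. n12.acc = 4  [a.lab * 2 + 14]
27. n0.live = true  [S.fin > 26]
28. n0.sig = true  [true]
29. n0.pre = 30  [C.acc + 26]

-3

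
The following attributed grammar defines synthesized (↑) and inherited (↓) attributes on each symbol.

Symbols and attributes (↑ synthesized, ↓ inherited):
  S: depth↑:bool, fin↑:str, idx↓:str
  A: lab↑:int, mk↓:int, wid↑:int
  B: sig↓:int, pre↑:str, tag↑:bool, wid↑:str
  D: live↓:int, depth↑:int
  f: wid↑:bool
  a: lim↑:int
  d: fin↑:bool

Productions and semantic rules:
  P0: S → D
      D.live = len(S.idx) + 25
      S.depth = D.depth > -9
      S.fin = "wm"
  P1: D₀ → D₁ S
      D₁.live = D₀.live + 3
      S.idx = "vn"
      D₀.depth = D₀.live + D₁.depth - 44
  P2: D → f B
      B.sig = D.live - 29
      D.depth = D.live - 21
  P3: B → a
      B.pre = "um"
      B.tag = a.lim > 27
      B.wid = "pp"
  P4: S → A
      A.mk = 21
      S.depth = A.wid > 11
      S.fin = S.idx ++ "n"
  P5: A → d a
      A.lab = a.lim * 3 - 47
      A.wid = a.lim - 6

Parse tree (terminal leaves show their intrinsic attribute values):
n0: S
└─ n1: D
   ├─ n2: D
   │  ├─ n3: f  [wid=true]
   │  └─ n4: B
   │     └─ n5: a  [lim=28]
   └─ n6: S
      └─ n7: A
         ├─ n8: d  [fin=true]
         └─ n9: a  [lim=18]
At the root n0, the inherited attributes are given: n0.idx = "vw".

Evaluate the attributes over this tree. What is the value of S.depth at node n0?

1. n0.idx = "vw"  [given at root]
2. n1.live = 27  [len(S.idx) + 25]
3. n2.live = 30  [D₀.live + 3]
4. n3.wid = true  [terminal]
5. n4.sig = 1  [D.live - 29]
6. n5.lim = 28  [terminal]
7. n4.pre = "um"  ["um"]
8. n4.tag = true  [a.lim > 27]
9. n4.wid = "pp"  ["pp"]
10. n2.depth = 9  [D.live - 21]
11. n6.idx = "vn"  ["vn"]
12. n7.mk = 21  [21]
13. n8.fin = true  [terminal]
14. n9.lim = 18  [terminal]
15. n7.lab = 7  [a.lim * 3 - 47]
16. n7.wid = 12  [a.lim - 6]
17. n6.depth = true  [A.wid > 11]
18. n6.fin = "vnn"  [S.idx ++ "n"]
19. n1.depth = -8  [D₀.live + D₁.depth - 44]
20. n0.depth = true  [D.depth > -9]
21. n0.fin = "wm"  ["wm"]

true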